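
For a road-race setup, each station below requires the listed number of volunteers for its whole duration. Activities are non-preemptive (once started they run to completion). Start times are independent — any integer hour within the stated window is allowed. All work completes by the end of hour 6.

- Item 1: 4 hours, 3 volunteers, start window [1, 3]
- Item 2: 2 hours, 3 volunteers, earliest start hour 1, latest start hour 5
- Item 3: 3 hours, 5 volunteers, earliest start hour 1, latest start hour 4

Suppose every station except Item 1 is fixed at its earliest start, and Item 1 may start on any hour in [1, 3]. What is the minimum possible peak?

8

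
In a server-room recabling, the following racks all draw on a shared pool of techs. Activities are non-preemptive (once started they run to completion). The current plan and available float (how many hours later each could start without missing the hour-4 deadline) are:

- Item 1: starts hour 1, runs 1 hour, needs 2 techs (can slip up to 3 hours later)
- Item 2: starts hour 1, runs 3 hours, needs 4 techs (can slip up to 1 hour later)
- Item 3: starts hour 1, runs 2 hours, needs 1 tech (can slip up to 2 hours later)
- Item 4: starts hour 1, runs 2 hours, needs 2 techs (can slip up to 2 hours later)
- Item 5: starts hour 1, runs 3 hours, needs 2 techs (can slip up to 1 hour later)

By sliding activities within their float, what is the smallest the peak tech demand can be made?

8

Early-start (Item 1@1, Item 2@1, Item 3@1, Item 4@1, Item 5@1) gives peak 11: h1:11  h2:9  h3:6  h4:0.
Shift Item 4→3, Item 5→2.
Schedule Item 1@1, Item 2@1, Item 3@1, Item 4@3, Item 5@2: h1:7  h2:7  h3:8  h4:4 — peak 8.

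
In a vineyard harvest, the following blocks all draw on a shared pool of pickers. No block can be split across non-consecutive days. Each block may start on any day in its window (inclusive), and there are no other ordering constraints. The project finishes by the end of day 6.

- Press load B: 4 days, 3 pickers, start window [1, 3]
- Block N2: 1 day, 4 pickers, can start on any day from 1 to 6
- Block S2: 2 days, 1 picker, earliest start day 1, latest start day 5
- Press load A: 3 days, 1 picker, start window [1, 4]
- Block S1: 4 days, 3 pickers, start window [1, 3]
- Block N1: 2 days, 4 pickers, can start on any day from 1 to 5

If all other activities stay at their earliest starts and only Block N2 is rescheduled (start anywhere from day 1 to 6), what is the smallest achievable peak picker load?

12

Block N2@1: d1:16  d2:12  d3:7  d4:6  d5:0  d6:0 → peak 16
Block N2@2: d1:12  d2:16  d3:7  d4:6  d5:0  d6:0 → peak 16
Block N2@3: d1:12  d2:12  d3:11  d4:6  d5:0  d6:0 → peak 12
Block N2@4: d1:12  d2:12  d3:7  d4:10  d5:0  d6:0 → peak 12
Block N2@5: d1:12  d2:12  d3:7  d4:6  d5:4  d6:0 → peak 12
Block N2@6: d1:12  d2:12  d3:7  d4:6  d5:0  d6:4 → peak 12
Best is Block N2@3, peak 12.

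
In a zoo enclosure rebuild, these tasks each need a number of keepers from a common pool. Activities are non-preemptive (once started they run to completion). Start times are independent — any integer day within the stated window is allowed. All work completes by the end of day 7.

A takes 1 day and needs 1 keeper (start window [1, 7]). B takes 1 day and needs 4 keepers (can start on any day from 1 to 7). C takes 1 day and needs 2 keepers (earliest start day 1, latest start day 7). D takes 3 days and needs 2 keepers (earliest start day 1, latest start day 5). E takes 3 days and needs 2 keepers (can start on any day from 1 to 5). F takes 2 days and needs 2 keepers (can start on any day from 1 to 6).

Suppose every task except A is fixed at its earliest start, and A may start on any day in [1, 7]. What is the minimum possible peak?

A@1: d1:13  d2:6  d3:4  d4:0  d5:0  d6:0  d7:0 → peak 13
A@2: d1:12  d2:7  d3:4  d4:0  d5:0  d6:0  d7:0 → peak 12
A@3: d1:12  d2:6  d3:5  d4:0  d5:0  d6:0  d7:0 → peak 12
A@4: d1:12  d2:6  d3:4  d4:1  d5:0  d6:0  d7:0 → peak 12
A@5: d1:12  d2:6  d3:4  d4:0  d5:1  d6:0  d7:0 → peak 12
A@6: d1:12  d2:6  d3:4  d4:0  d5:0  d6:1  d7:0 → peak 12
A@7: d1:12  d2:6  d3:4  d4:0  d5:0  d6:0  d7:1 → peak 12
Best is A@2, peak 12.

12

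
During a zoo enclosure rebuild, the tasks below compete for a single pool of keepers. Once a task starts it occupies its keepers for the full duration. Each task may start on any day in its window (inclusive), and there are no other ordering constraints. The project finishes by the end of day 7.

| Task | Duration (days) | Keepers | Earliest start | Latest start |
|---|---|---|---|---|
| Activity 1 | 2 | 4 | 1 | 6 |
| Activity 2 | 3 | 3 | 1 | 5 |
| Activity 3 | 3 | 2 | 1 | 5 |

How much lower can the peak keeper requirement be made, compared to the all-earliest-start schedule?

Early-start peak: d1:9  d2:9  d3:5  d4:0  d5:0  d6:0  d7:0 ⇒ 9.
Leveled (Activity 1@1, Activity 2@3, Activity 3@3): d1:4  d2:4  d3:5  d4:5  d5:5  d6:0  d7:0 ⇒ 5.
Reduction 9 − 5 = 4.

4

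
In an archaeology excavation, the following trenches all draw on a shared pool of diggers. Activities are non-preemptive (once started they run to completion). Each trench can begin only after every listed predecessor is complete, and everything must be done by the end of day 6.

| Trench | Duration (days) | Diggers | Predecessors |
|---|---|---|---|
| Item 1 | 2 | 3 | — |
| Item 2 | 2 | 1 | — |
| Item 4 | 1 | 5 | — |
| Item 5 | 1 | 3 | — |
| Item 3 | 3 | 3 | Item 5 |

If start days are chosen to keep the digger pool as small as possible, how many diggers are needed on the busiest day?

6

Early-start (Item 1@1, Item 2@1, Item 4@1, Item 5@1, Item 3@2) gives peak 12: d1:12  d2:7  d3:3  d4:3  d5:0  d6:0.
Shift Item 2→2, Item 4→3, Item 3→4.
Schedule Item 1@1, Item 2@2, Item 4@3, Item 5@1, Item 3@4: d1:6  d2:4  d3:6  d4:3  d5:3  d6:3 — peak 6.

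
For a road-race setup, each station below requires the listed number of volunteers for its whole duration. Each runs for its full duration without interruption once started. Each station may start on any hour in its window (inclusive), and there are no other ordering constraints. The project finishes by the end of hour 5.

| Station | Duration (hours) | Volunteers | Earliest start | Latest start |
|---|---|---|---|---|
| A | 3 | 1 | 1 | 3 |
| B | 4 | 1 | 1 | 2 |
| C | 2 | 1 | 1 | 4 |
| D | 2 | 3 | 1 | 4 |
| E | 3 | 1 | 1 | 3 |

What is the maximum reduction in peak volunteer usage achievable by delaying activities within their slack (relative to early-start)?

Early-start peak: h1:7  h2:7  h3:3  h4:1  h5:0 ⇒ 7.
Leveled (A@1, B@1, C@1, D@4, E@1): h1:4  h2:4  h3:3  h4:4  h5:3 ⇒ 4.
Reduction 7 − 4 = 3.

3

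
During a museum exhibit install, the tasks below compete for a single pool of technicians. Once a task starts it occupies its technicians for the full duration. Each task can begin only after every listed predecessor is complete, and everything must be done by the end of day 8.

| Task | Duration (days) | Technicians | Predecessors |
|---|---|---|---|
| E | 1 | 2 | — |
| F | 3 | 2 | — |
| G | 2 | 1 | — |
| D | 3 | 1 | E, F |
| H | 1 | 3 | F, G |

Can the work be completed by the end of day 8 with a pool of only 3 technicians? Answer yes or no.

Schedule E@1, F@2, G@1, D@5, H@8: d1:3  d2:3  d3:2  d4:2  d5:1  d6:1  d7:1  d8:3 — peak 3 ≤ 3.

yes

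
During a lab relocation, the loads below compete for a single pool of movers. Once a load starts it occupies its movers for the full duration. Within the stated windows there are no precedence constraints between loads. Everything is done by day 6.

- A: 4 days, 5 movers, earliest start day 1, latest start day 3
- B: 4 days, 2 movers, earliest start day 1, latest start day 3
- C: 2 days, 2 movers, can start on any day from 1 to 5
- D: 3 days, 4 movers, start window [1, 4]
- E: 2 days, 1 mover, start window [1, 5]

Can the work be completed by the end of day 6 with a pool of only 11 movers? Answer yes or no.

yes

Schedule A@1, B@1, C@1, D@3, E@1: d1:10  d2:10  d3:11  d4:11  d5:4  d6:0 — peak 11 ≤ 11.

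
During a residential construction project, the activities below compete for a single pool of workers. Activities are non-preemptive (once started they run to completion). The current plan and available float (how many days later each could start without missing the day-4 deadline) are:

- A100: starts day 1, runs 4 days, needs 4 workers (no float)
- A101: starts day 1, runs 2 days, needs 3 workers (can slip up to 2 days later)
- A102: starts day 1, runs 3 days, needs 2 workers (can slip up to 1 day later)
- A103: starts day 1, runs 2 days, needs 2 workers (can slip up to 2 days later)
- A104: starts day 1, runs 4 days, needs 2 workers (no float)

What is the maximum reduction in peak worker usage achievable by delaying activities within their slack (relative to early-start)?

2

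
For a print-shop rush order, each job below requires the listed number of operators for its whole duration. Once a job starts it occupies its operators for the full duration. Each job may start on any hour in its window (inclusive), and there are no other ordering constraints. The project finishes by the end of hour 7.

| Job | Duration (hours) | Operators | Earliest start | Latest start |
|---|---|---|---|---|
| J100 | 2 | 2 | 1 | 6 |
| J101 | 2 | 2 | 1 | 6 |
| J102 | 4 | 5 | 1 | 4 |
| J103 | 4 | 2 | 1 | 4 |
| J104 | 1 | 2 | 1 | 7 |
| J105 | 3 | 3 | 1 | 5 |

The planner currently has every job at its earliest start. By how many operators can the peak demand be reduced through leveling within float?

9

Early-start peak: h1:16  h2:14  h3:10  h4:7  h5:0  h6:0  h7:0 ⇒ 16.
Leveled (J100@1, J101@1, J102@4, J103@3, J104@3, J105@1): h1:7  h2:7  h3:7  h4:7  h5:7  h6:7  h7:5 ⇒ 7.
Reduction 16 − 7 = 9.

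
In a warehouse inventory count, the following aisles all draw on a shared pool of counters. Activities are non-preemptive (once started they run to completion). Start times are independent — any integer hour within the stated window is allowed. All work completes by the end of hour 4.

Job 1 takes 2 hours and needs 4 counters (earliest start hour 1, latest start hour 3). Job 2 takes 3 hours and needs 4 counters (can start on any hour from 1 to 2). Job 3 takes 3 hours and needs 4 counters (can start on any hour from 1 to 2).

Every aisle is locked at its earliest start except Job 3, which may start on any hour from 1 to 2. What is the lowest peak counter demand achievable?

Job 3@1: h1:12  h2:12  h3:8  h4:0 → peak 12
Job 3@2: h1:8  h2:12  h3:8  h4:4 → peak 12
Best is Job 3@1, peak 12.

12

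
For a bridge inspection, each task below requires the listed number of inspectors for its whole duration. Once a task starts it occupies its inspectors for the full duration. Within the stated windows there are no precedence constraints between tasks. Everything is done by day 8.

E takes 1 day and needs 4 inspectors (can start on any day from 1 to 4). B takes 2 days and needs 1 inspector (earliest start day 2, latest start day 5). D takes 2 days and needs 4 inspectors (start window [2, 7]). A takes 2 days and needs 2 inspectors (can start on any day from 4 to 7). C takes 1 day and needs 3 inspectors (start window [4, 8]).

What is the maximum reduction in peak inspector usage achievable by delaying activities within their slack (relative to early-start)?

Early-start peak: d1:4  d2:5  d3:5  d4:5  d5:2  d6:0  d7:0  d8:0 ⇒ 5.
Leveled (E@1, B@2, D@4, A@6, C@8): d1:4  d2:1  d3:1  d4:4  d5:4  d6:2  d7:2  d8:3 ⇒ 4.
Reduction 5 − 4 = 1.

1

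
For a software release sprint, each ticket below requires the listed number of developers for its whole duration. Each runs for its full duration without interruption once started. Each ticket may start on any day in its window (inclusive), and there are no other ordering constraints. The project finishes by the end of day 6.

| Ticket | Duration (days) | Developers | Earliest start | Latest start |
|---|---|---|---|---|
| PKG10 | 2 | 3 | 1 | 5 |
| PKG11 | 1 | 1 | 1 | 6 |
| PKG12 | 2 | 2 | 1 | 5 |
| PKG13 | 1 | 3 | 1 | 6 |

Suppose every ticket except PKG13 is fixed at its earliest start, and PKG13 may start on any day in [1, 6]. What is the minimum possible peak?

PKG13@1: d1:9  d2:5  d3:0  d4:0  d5:0  d6:0 → peak 9
PKG13@2: d1:6  d2:8  d3:0  d4:0  d5:0  d6:0 → peak 8
PKG13@3: d1:6  d2:5  d3:3  d4:0  d5:0  d6:0 → peak 6
PKG13@4: d1:6  d2:5  d3:0  d4:3  d5:0  d6:0 → peak 6
PKG13@5: d1:6  d2:5  d3:0  d4:0  d5:3  d6:0 → peak 6
PKG13@6: d1:6  d2:5  d3:0  d4:0  d5:0  d6:3 → peak 6
Best is PKG13@3, peak 6.

6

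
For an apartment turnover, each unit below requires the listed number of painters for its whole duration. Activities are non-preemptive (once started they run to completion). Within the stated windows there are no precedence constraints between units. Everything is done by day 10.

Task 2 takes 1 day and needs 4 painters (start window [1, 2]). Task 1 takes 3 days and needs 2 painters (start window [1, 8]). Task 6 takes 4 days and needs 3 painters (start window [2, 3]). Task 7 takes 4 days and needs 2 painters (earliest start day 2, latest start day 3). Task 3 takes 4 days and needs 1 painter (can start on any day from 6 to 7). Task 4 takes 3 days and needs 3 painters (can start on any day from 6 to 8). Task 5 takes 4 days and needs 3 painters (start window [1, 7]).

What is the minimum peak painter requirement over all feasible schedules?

Early-start (Task 2@1, Task 1@1, Task 6@2, Task 7@2, Task 3@6, Task 4@6, Task 5@1) gives peak 10: d1:9  d2:10  d3:10  d4:8  d5:5  d6:4  d7:4  d8:4  d9:1  d10:0.
Shift Task 5→6.
Schedule Task 2@1, Task 1@1, Task 6@2, Task 7@2, Task 3@6, Task 4@6, Task 5@6: d1:6  d2:7  d3:7  d4:5  d5:5  d6:7  d7:7  d8:7  d9:4  d10:0 — peak 7.

7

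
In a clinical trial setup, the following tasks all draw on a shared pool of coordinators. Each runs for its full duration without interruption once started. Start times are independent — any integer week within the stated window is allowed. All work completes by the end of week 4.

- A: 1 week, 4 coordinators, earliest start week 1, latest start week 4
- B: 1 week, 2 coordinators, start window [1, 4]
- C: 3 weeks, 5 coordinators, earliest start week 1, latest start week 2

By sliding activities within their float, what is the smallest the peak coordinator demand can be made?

6

Early-start (A@1, B@1, C@1) gives peak 11: w1:11  w2:5  w3:5  w4:0.
Shift C→2.
Schedule A@1, B@1, C@2: w1:6  w2:5  w3:5  w4:5 — peak 6.
Total coordinator-weeks = 21 over 4 weeks ⇒ peak ≥ ⌈21/4⌉ = 6, so 6 is optimal.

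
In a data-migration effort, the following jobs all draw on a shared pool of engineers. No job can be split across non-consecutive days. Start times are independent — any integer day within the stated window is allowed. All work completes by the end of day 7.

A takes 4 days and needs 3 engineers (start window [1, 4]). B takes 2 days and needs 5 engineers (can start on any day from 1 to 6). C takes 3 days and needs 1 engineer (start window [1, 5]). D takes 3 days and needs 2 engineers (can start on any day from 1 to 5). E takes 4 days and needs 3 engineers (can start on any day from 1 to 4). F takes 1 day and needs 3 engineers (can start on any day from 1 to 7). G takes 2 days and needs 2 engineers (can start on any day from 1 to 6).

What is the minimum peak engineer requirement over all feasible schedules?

8

Early-start (A@1, B@1, C@1, D@1, E@1, F@1, G@1) gives peak 19: d1:19  d2:16  d3:9  d4:6  d5:0  d6:0  d7:0.
Shift C→3, D→5, E→3, F→7, G→5.
Schedule A@1, B@1, C@3, D@5, E@3, F@7, G@5: d1:8  d2:8  d3:7  d4:7  d5:8  d6:7  d7:5 — peak 8.
Total engineer-days = 50 over 7 days ⇒ peak ≥ ⌈50/7⌉ = 8, so 8 is optimal.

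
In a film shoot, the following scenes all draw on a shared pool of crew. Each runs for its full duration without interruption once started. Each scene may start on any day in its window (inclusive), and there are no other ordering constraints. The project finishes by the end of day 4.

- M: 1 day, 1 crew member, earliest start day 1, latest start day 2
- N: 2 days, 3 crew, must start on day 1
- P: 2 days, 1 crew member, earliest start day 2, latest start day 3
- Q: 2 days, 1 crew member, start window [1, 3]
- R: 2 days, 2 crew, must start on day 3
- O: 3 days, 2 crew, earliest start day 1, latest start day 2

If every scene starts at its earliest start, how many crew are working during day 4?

2

At early start, day 4 has: R.
Demand: 2 = 2.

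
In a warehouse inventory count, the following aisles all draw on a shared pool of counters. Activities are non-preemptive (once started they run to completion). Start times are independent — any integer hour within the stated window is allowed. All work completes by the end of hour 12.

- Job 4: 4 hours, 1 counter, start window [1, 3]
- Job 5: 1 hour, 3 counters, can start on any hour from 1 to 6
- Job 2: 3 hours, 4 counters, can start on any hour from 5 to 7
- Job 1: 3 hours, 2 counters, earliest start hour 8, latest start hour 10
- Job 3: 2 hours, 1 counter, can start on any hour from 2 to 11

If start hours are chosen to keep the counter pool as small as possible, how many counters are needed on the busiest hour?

4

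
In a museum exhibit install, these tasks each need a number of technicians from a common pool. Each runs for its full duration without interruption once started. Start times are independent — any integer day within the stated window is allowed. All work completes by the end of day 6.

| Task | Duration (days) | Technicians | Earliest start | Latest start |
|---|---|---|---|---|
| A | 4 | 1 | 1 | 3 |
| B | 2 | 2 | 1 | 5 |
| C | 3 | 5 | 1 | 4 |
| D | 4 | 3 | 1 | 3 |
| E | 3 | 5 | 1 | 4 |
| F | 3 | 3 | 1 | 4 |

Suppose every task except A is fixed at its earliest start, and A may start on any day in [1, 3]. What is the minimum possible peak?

18

A@1: d1:19  d2:19  d3:17  d4:4  d5:0  d6:0 → peak 19
A@2: d1:18  d2:19  d3:17  d4:4  d5:1  d6:0 → peak 19
A@3: d1:18  d2:18  d3:17  d4:4  d5:1  d6:1 → peak 18
Best is A@3, peak 18.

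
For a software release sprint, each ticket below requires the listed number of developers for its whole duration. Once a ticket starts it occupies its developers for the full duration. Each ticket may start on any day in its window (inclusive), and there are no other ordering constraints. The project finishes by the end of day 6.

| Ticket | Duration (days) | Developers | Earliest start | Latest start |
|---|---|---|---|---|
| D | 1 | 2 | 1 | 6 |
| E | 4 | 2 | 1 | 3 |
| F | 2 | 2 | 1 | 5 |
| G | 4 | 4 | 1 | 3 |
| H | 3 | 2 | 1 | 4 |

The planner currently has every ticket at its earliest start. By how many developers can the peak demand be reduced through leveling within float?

4

Early-start peak: d1:12  d2:10  d3:8  d4:6  d5:0  d6:0 ⇒ 12.
Leveled (D@1, E@1, F@1, G@2, H@3): d1:6  d2:8  d3:8  d4:8  d5:6  d6:0 ⇒ 8.
Reduction 12 − 8 = 4.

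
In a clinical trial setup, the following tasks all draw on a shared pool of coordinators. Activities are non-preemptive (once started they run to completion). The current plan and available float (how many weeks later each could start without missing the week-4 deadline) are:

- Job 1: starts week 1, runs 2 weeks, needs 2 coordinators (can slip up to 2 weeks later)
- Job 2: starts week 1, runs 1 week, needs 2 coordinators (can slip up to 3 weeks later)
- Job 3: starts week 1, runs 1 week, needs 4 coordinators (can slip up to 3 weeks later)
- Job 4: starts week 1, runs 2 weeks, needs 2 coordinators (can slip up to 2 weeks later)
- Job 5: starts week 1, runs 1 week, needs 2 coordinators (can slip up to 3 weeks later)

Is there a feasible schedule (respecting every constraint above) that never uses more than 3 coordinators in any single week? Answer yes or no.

Total coordinator-weeks = 16; over 4 weeks the average is 16/4 > 3, so some week must exceed 3.

no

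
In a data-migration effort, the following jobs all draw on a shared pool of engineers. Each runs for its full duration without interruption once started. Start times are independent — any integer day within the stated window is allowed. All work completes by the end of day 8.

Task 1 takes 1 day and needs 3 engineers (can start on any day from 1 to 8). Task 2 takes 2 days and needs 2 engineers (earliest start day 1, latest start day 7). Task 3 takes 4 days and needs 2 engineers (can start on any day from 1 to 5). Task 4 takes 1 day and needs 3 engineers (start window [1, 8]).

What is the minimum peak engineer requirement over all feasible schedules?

Early-start (Task 1@1, Task 2@1, Task 3@1, Task 4@1) gives peak 10: d1:10  d2:4  d3:2  d4:2  d5:0  d6:0  d7:0  d8:0.
Shift Task 2→2, Task 3→4, Task 4→8.
Schedule Task 1@1, Task 2@2, Task 3@4, Task 4@8: d1:3  d2:2  d3:2  d4:2  d5:2  d6:2  d7:2  d8:3 — peak 3.
Total engineer-days = 18 over 8 days ⇒ peak ≥ ⌈18/8⌉ = 3, so 3 is optimal.

3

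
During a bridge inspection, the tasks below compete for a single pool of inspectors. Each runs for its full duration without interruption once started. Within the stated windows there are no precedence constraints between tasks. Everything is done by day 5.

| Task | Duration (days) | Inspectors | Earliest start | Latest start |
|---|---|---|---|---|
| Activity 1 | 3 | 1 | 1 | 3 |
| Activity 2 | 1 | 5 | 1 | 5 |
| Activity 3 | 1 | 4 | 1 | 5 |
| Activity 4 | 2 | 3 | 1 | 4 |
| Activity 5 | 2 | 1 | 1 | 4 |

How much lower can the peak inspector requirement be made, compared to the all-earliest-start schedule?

Early-start peak: d1:14  d2:5  d3:1  d4:0  d5:0 ⇒ 14.
Leveled (Activity 1@1, Activity 2@4, Activity 3@1, Activity 4@2, Activity 5@2): d1:5  d2:5  d3:5  d4:5  d5:0 ⇒ 5.
Reduction 14 − 5 = 9.

9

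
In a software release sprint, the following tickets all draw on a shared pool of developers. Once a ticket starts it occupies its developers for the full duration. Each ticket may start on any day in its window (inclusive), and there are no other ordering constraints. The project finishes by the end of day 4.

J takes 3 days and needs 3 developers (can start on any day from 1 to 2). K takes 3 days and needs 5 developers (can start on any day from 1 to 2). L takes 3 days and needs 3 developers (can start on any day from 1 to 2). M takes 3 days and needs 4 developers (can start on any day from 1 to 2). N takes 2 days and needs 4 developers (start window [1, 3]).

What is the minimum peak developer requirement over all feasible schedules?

19

Schedule J@1, K@1, L@1, M@1, N@1: d1:19  d2:19  d3:15  d4:0 — peak 19.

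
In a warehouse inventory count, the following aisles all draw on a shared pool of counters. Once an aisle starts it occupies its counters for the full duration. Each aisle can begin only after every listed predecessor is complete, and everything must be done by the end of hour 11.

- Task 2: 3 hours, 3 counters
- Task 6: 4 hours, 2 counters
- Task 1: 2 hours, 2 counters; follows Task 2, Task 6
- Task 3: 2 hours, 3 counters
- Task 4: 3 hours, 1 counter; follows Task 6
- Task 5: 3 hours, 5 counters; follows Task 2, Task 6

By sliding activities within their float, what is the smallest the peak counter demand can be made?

5

Early-start (Task 2@1, Task 6@1, Task 1@5, Task 3@1, Task 4@5, Task 5@5) gives peak 8: h1:8  h2:8  h3:5  h4:2  h5:8  h6:8  h7:6  h8:0  h9:0  h10:0  h11:0.
Shift Task 3→4, Task 4→6, Task 5→9.
Schedule Task 2@1, Task 6@1, Task 1@5, Task 3@4, Task 4@6, Task 5@9: h1:5  h2:5  h3:5  h4:5  h5:5  h6:3  h7:1  h8:1  h9:5  h10:5  h11:5 — peak 5.
Total counter-hours = 45 over 11 hours ⇒ peak ≥ ⌈45/11⌉ = 5, so 5 is optimal.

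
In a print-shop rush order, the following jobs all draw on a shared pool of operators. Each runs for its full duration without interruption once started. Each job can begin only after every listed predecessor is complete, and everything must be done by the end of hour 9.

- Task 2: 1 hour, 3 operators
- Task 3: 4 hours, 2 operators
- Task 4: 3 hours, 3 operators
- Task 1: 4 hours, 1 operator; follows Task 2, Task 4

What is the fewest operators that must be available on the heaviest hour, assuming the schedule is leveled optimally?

3

Early-start (Task 2@1, Task 3@1, Task 4@1, Task 1@4) gives peak 8: h1:8  h2:5  h3:5  h4:3  h5:1  h6:1  h7:1  h8:0  h9:0.
Shift Task 3→5, Task 4→2, Task 1→5.
Schedule Task 2@1, Task 3@5, Task 4@2, Task 1@5: h1:3  h2:3  h3:3  h4:3  h5:3  h6:3  h7:3  h8:3  h9:0 — peak 3.
Total operator-hours = 24 over 9 hours ⇒ peak ≥ ⌈24/9⌉ = 3, so 3 is optimal.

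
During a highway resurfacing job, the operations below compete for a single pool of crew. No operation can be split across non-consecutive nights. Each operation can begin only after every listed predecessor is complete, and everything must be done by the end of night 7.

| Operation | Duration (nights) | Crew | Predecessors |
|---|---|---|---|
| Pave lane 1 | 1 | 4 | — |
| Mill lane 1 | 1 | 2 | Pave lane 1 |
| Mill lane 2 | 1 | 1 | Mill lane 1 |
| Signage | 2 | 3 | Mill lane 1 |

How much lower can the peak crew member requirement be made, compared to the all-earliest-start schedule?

0

Early-start peak: n1:4  n2:2  n3:4  n4:3  n5:0  n6:0  n7:0 ⇒ 4.
Leveled (Pave lane 1@1, Mill lane 1@2, Mill lane 2@3, Signage@3): n1:4  n2:2  n3:4  n4:3  n5:0  n6:0  n7:0 ⇒ 4.
Reduction 4 − 4 = 0.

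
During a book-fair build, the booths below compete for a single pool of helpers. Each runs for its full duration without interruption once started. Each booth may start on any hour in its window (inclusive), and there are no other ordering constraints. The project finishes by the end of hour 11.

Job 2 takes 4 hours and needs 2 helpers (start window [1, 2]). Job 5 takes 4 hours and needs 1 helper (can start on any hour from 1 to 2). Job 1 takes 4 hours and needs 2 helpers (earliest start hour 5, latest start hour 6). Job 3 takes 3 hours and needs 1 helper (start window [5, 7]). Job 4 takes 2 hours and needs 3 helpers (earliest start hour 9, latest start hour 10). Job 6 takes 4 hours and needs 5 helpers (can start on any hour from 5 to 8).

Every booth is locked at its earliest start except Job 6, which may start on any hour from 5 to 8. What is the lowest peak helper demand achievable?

Job 6@5: h1:3  h2:3  h3:3  h4:3  h5:8  h6:8  h7:8  h8:7  h9:3  h10:3  h11:0 → peak 8
Job 6@6: h1:3  h2:3  h3:3  h4:3  h5:3  h6:8  h7:8  h8:7  h9:8  h10:3  h11:0 → peak 8
Job 6@7: h1:3  h2:3  h3:3  h4:3  h5:3  h6:3  h7:8  h8:7  h9:8  h10:8  h11:0 → peak 8
Job 6@8: h1:3  h2:3  h3:3  h4:3  h5:3  h6:3  h7:3  h8:7  h9:8  h10:8  h11:5 → peak 8
Best is Job 6@5, peak 8.

8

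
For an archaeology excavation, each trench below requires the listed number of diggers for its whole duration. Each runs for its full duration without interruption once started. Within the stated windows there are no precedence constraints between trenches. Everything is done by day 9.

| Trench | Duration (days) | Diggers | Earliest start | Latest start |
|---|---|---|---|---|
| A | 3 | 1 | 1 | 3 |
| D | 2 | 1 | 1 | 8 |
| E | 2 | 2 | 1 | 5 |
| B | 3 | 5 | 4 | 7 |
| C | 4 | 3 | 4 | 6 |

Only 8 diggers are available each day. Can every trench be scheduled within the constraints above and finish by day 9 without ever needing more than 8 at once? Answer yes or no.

Schedule A@1, D@1, E@1, B@4, C@4: d1:4  d2:4  d3:1  d4:8  d5:8  d6:8  d7:3  d8:0  d9:0 — peak 8 ≤ 8.

yes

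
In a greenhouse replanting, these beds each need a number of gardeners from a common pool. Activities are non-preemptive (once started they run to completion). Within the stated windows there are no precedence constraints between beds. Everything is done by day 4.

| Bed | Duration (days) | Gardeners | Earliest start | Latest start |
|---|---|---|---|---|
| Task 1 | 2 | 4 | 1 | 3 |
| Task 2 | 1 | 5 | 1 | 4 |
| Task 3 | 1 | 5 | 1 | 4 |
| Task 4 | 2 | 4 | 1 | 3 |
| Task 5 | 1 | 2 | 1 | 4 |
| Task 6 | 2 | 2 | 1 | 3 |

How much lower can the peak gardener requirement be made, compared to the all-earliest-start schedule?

Early-start peak: d1:22  d2:10  d3:0  d4:0 ⇒ 22.
Leveled (Task 1@1, Task 2@1, Task 3@2, Task 4@3, Task 5@3, Task 6@3): d1:9  d2:9  d3:8  d4:6 ⇒ 9.
Reduction 22 − 9 = 13.

13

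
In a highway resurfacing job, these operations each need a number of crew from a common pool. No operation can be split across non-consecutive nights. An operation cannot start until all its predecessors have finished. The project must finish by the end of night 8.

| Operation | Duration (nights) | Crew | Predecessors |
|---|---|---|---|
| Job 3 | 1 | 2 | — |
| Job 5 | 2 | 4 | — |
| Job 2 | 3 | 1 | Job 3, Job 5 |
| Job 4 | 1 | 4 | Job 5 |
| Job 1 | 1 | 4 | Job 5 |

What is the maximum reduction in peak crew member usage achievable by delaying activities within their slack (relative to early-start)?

5

Early-start peak: n1:6  n2:4  n3:9  n4:1  n5:1  n6:0  n7:0  n8:0 ⇒ 9.
Leveled (Job 3@1, Job 5@2, Job 2@4, Job 4@7, Job 1@8): n1:2  n2:4  n3:4  n4:1  n5:1  n6:1  n7:4  n8:4 ⇒ 4.
Reduction 9 − 4 = 5.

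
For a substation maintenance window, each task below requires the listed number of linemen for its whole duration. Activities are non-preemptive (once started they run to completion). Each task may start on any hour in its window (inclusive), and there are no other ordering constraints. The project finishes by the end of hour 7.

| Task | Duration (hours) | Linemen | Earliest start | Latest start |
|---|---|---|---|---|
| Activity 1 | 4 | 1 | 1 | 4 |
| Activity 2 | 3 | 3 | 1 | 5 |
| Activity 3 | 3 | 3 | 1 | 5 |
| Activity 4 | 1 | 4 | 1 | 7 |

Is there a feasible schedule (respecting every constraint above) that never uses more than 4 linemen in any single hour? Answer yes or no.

yes

Schedule Activity 1@1, Activity 2@1, Activity 3@4, Activity 4@7: h1:4  h2:4  h3:4  h4:4  h5:3  h6:3  h7:4 — peak 4 ≤ 4.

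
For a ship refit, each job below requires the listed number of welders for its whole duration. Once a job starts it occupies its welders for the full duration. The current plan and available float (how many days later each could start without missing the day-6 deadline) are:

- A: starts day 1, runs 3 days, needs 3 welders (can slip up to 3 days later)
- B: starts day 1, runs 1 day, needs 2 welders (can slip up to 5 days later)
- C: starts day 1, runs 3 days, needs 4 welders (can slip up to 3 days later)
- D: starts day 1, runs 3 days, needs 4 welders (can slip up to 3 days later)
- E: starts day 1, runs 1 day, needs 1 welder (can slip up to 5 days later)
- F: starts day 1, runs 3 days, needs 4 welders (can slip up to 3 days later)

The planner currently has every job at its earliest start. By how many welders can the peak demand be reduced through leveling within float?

9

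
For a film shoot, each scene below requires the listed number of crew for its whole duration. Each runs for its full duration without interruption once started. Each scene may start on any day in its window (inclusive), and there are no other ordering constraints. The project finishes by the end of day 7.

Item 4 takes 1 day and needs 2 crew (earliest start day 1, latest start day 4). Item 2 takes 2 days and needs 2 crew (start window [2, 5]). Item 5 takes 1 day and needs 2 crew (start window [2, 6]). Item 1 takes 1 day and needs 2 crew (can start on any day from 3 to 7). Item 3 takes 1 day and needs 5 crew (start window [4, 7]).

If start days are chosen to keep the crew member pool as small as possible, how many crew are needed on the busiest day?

5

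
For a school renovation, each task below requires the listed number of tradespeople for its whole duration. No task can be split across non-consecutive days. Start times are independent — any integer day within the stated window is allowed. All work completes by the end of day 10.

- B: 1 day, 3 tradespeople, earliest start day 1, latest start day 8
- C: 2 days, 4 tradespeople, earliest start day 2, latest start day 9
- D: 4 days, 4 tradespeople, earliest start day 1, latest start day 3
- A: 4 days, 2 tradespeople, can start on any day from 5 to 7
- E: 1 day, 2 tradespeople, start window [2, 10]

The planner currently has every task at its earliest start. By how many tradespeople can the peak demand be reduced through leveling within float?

5

Early-start peak: d1:7  d2:10  d3:8  d4:4  d5:2  d6:2  d7:2  d8:2  d9:0  d10:0 ⇒ 10.
Leveled (B@5, C@9, D@1, A@5, E@6): d1:4  d2:4  d3:4  d4:4  d5:5  d6:4  d7:2  d8:2  d9:4  d10:4 ⇒ 5.
Reduction 10 − 5 = 5.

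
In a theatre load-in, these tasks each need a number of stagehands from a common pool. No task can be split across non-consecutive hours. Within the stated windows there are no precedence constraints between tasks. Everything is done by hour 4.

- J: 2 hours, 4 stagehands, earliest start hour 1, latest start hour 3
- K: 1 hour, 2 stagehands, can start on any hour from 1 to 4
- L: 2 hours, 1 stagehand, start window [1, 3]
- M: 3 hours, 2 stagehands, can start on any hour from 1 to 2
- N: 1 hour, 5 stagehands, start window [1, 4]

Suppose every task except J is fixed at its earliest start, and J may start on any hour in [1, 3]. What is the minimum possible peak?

10

J@1: h1:14  h2:7  h3:2  h4:0 → peak 14
J@2: h1:10  h2:7  h3:6  h4:0 → peak 10
J@3: h1:10  h2:3  h3:6  h4:4 → peak 10
Best is J@2, peak 10.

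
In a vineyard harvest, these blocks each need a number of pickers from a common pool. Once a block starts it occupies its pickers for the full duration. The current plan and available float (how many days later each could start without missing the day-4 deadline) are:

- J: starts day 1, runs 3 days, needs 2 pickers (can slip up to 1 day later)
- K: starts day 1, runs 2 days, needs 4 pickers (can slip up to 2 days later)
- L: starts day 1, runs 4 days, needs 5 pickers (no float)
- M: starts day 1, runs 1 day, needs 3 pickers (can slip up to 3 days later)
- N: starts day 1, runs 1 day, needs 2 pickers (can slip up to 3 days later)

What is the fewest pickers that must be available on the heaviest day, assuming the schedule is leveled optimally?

11

Early-start (J@1, K@1, L@1, M@1, N@1) gives peak 16: d1:16  d2:11  d3:7  d4:5.
Shift M→3, N→4.
Schedule J@1, K@1, L@1, M@3, N@4: d1:11  d2:11  d3:10  d4:7 — peak 11.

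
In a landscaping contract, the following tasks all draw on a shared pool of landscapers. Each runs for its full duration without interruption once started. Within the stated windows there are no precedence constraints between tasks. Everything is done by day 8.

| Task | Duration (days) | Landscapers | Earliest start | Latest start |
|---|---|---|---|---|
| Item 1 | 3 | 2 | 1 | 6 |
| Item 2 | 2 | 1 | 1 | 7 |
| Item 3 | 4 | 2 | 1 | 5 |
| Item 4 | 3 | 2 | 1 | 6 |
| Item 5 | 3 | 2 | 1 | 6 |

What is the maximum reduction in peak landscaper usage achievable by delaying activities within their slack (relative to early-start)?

Early-start peak: d1:9  d2:9  d3:8  d4:2  d5:0  d6:0  d7:0  d8:0 ⇒ 9.
Leveled (Item 1@1, Item 2@1, Item 3@4, Item 4@3, Item 5@6): d1:3  d2:3  d3:4  d4:4  d5:4  d6:4  d7:4  d8:2 ⇒ 4.
Reduction 9 − 4 = 5.

5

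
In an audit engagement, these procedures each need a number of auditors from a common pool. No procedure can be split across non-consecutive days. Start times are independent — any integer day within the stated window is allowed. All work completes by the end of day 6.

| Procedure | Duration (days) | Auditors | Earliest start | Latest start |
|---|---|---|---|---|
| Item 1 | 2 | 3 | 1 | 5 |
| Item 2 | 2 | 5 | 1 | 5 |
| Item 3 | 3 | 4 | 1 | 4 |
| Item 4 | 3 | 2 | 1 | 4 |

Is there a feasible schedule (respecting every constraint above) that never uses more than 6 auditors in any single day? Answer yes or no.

no

The minimum achievable peak is 7; 6 < 7, so no feasible schedule stays within the cap.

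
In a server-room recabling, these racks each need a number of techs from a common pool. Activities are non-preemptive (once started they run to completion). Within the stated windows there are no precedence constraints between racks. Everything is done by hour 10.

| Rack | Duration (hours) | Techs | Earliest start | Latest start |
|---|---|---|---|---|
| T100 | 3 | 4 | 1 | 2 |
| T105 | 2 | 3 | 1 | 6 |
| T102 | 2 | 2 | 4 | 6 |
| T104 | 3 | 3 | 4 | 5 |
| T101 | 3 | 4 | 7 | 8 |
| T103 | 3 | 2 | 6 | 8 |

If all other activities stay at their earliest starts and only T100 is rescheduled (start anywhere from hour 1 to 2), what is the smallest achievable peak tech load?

T100@1: h1:7  h2:7  h3:4  h4:5  h5:5  h6:5  h7:6  h8:6  h9:4  h10:0 → peak 7
T100@2: h1:3  h2:7  h3:4  h4:9  h5:5  h6:5  h7:6  h8:6  h9:4  h10:0 → peak 9
Best is T100@1, peak 7.

7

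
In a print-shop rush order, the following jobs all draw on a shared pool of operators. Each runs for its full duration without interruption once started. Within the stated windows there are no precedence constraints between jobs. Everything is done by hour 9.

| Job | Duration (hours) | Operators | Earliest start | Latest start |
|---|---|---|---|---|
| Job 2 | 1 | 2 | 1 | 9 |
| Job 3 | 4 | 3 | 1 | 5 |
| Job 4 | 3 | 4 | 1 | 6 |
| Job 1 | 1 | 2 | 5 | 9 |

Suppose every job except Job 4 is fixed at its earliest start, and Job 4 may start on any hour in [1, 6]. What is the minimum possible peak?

5

Job 4@1: h1:9  h2:7  h3:7  h4:3  h5:2  h6:0  h7:0  h8:0  h9:0 → peak 9
Job 4@2: h1:5  h2:7  h3:7  h4:7  h5:2  h6:0  h7:0  h8:0  h9:0 → peak 7
Job 4@3: h1:5  h2:3  h3:7  h4:7  h5:6  h6:0  h7:0  h8:0  h9:0 → peak 7
Job 4@4: h1:5  h2:3  h3:3  h4:7  h5:6  h6:4  h7:0  h8:0  h9:0 → peak 7
Job 4@5: h1:5  h2:3  h3:3  h4:3  h5:6  h6:4  h7:4  h8:0  h9:0 → peak 6
Job 4@6: h1:5  h2:3  h3:3  h4:3  h5:2  h6:4  h7:4  h8:4  h9:0 → peak 5
Best is Job 4@6, peak 5.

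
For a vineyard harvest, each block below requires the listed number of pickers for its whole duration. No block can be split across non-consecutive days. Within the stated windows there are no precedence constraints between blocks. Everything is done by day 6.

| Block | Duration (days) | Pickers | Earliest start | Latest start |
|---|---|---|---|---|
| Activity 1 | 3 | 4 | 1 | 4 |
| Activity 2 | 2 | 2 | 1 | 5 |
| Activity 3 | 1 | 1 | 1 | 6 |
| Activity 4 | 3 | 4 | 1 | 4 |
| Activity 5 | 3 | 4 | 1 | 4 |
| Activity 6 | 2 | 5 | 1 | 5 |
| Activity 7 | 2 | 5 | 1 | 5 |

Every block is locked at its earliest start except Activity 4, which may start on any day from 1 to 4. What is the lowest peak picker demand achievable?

21

Activity 4@1: d1:25  d2:24  d3:12  d4:0  d5:0  d6:0 → peak 25
Activity 4@2: d1:21  d2:24  d3:12  d4:4  d5:0  d6:0 → peak 24
Activity 4@3: d1:21  d2:20  d3:12  d4:4  d5:4  d6:0 → peak 21
Activity 4@4: d1:21  d2:20  d3:8  d4:4  d5:4  d6:4 → peak 21
Best is Activity 4@3, peak 21.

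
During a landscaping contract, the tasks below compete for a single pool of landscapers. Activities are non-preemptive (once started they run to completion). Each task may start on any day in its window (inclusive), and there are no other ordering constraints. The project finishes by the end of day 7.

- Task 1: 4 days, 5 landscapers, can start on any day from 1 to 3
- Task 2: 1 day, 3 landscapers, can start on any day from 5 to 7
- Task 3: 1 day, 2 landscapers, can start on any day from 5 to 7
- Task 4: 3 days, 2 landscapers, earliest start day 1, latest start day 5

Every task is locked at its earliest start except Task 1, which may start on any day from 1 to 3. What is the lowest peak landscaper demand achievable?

7

Task 1@1: d1:7  d2:7  d3:7  d4:5  d5:5  d6:0  d7:0 → peak 7
Task 1@2: d1:2  d2:7  d3:7  d4:5  d5:10  d6:0  d7:0 → peak 10
Task 1@3: d1:2  d2:2  d3:7  d4:5  d5:10  d6:5  d7:0 → peak 10
Best is Task 1@1, peak 7.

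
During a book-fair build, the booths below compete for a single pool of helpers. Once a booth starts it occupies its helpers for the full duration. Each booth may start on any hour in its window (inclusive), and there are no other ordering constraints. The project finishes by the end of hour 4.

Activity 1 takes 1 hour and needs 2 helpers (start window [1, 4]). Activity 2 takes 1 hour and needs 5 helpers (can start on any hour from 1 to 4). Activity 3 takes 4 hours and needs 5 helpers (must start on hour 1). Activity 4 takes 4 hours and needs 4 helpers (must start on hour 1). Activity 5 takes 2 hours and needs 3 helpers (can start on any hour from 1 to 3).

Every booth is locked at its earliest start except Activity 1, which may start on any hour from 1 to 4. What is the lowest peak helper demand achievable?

17

Activity 1@1: h1:19  h2:12  h3:9  h4:9 → peak 19
Activity 1@2: h1:17  h2:14  h3:9  h4:9 → peak 17
Activity 1@3: h1:17  h2:12  h3:11  h4:9 → peak 17
Activity 1@4: h1:17  h2:12  h3:9  h4:11 → peak 17
Best is Activity 1@2, peak 17.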